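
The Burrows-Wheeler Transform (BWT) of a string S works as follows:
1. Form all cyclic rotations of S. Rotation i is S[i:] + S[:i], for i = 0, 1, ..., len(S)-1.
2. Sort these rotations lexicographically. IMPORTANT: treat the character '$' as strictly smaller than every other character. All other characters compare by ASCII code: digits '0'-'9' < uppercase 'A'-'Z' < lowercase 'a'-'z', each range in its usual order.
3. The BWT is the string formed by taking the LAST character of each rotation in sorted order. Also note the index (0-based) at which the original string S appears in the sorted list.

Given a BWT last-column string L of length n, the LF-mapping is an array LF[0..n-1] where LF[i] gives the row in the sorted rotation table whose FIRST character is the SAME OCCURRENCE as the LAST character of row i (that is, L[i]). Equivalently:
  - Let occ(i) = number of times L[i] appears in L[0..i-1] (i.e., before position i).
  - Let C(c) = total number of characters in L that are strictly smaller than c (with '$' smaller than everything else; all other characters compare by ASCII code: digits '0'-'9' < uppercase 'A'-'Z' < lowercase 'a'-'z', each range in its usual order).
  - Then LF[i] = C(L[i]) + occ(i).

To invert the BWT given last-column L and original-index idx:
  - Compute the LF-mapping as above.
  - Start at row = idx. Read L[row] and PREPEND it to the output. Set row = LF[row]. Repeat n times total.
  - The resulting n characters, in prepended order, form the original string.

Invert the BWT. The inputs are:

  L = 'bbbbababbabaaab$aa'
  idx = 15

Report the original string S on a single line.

LF mapping: 9 10 11 12 1 13 2 14 15 3 16 4 5 6 17 0 7 8
Walk LF starting at row 15, prepending L[row]:
  step 1: row=15, L[15]='$', prepend. Next row=LF[15]=0
  step 2: row=0, L[0]='b', prepend. Next row=LF[0]=9
  step 3: row=9, L[9]='a', prepend. Next row=LF[9]=3
  step 4: row=3, L[3]='b', prepend. Next row=LF[3]=12
  step 5: row=12, L[12]='a', prepend. Next row=LF[12]=5
  step 6: row=5, L[5]='b', prepend. Next row=LF[5]=13
  step 7: row=13, L[13]='a', prepend. Next row=LF[13]=6
  step 8: row=6, L[6]='a', prepend. Next row=LF[6]=2
  step 9: row=2, L[2]='b', prepend. Next row=LF[2]=11
  step 10: row=11, L[11]='a', prepend. Next row=LF[11]=4
  step 11: row=4, L[4]='a', prepend. Next row=LF[4]=1
  step 12: row=1, L[1]='b', prepend. Next row=LF[1]=10
  step 13: row=10, L[10]='b', prepend. Next row=LF[10]=16
  step 14: row=16, L[16]='a', prepend. Next row=LF[16]=7
  step 15: row=7, L[7]='b', prepend. Next row=LF[7]=14
  step 16: row=14, L[14]='b', prepend. Next row=LF[14]=17
  step 17: row=17, L[17]='a', prepend. Next row=LF[17]=8
  step 18: row=8, L[8]='b', prepend. Next row=LF[8]=15
Reversed output: babbabbaabaababab$

Answer: babbabbaabaababab$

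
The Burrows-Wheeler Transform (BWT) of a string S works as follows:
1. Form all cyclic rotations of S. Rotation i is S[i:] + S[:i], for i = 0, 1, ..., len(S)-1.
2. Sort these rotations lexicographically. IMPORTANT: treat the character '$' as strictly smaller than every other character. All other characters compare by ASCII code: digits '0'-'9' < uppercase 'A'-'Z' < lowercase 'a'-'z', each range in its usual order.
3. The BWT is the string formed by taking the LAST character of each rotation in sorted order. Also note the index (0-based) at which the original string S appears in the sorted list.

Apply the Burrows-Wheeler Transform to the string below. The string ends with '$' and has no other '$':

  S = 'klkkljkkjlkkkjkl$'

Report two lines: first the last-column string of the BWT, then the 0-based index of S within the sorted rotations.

All 17 rotations (rotation i = S[i:]+S[:i]):
  rot[0] = klkkljkkjlkkkjkl$
  rot[1] = lkkljkkjlkkkjkl$k
  rot[2] = kkljkkjlkkkjkl$kl
  rot[3] = kljkkjlkkkjkl$klk
  rot[4] = ljkkjlkkkjkl$klkk
  rot[5] = jkkjlkkkjkl$klkkl
  rot[6] = kkjlkkkjkl$klkklj
  rot[7] = kjlkkkjkl$klkkljk
  rot[8] = jlkkkjkl$klkkljkk
  rot[9] = lkkkjkl$klkkljkkj
  rot[10] = kkkjkl$klkkljkkjl
  rot[11] = kkjkl$klkkljkkjlk
  rot[12] = kjkl$klkkljkkjlkk
  rot[13] = jkl$klkkljkkjlkkk
  rot[14] = kl$klkkljkkjlkkkj
  rot[15] = l$klkkljkkjlkkkjk
  rot[16] = $klkkljkkjlkkkjkl
Sorted (with $ < everything):
  sorted[0] = $klkkljkkjlkkkjkl  (last char: 'l')
  sorted[1] = jkkjlkkkjkl$klkkl  (last char: 'l')
  sorted[2] = jkl$klkkljkkjlkkk  (last char: 'k')
  sorted[3] = jlkkkjkl$klkkljkk  (last char: 'k')
  sorted[4] = kjkl$klkkljkkjlkk  (last char: 'k')
  sorted[5] = kjlkkkjkl$klkkljk  (last char: 'k')
  sorted[6] = kkjkl$klkkljkkjlk  (last char: 'k')
  sorted[7] = kkjlkkkjkl$klkklj  (last char: 'j')
  sorted[8] = kkkjkl$klkkljkkjl  (last char: 'l')
  sorted[9] = kkljkkjlkkkjkl$kl  (last char: 'l')
  sorted[10] = kl$klkkljkkjlkkkj  (last char: 'j')
  sorted[11] = kljkkjlkkkjkl$klk  (last char: 'k')
  sorted[12] = klkkljkkjlkkkjkl$  (last char: '$')
  sorted[13] = l$klkkljkkjlkkkjk  (last char: 'k')
  sorted[14] = ljkkjlkkkjkl$klkk  (last char: 'k')
  sorted[15] = lkkkjkl$klkkljkkj  (last char: 'j')
  sorted[16] = lkkljkkjlkkkjkl$k  (last char: 'k')
Last column: llkkkkkjlljk$kkjk
Original string S is at sorted index 12

Answer: llkkkkkjlljk$kkjk
12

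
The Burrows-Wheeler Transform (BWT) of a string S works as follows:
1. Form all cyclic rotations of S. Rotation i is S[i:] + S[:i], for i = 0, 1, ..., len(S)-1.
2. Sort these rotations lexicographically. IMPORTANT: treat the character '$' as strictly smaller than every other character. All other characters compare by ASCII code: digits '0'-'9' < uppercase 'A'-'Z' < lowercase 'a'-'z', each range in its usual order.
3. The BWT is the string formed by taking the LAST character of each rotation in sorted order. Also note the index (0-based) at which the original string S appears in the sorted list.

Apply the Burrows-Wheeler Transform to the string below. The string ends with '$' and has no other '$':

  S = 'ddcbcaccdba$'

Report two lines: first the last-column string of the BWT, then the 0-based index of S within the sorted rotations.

All 12 rotations (rotation i = S[i:]+S[:i]):
  rot[0] = ddcbcaccdba$
  rot[1] = dcbcaccdba$d
  rot[2] = cbcaccdba$dd
  rot[3] = bcaccdba$ddc
  rot[4] = caccdba$ddcb
  rot[5] = accdba$ddcbc
  rot[6] = ccdba$ddcbca
  rot[7] = cdba$ddcbcac
  rot[8] = dba$ddcbcacc
  rot[9] = ba$ddcbcaccd
  rot[10] = a$ddcbcaccdb
  rot[11] = $ddcbcaccdba
Sorted (with $ < everything):
  sorted[0] = $ddcbcaccdba  (last char: 'a')
  sorted[1] = a$ddcbcaccdb  (last char: 'b')
  sorted[2] = accdba$ddcbc  (last char: 'c')
  sorted[3] = ba$ddcbcaccd  (last char: 'd')
  sorted[4] = bcaccdba$ddc  (last char: 'c')
  sorted[5] = caccdba$ddcb  (last char: 'b')
  sorted[6] = cbcaccdba$dd  (last char: 'd')
  sorted[7] = ccdba$ddcbca  (last char: 'a')
  sorted[8] = cdba$ddcbcac  (last char: 'c')
  sorted[9] = dba$ddcbcacc  (last char: 'c')
  sorted[10] = dcbcaccdba$d  (last char: 'd')
  sorted[11] = ddcbcaccdba$  (last char: '$')
Last column: abcdcbdaccd$
Original string S is at sorted index 11

Answer: abcdcbdaccd$
11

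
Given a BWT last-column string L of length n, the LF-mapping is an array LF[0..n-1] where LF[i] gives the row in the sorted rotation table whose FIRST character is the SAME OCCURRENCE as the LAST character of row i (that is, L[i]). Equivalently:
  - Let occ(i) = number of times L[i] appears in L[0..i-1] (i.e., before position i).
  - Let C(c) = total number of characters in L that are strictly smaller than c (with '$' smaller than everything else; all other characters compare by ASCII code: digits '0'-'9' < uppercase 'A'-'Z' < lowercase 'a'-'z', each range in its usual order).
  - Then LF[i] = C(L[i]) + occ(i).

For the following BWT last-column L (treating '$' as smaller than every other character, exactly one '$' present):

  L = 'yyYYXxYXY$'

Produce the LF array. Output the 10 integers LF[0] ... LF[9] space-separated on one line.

Char counts: '$':1, 'X':2, 'Y':4, 'x':1, 'y':2
C (first-col start): C('$')=0, C('X')=1, C('Y')=3, C('x')=7, C('y')=8
L[0]='y': occ=0, LF[0]=C('y')+0=8+0=8
L[1]='y': occ=1, LF[1]=C('y')+1=8+1=9
L[2]='Y': occ=0, LF[2]=C('Y')+0=3+0=3
L[3]='Y': occ=1, LF[3]=C('Y')+1=3+1=4
L[4]='X': occ=0, LF[4]=C('X')+0=1+0=1
L[5]='x': occ=0, LF[5]=C('x')+0=7+0=7
L[6]='Y': occ=2, LF[6]=C('Y')+2=3+2=5
L[7]='X': occ=1, LF[7]=C('X')+1=1+1=2
L[8]='Y': occ=3, LF[8]=C('Y')+3=3+3=6
L[9]='$': occ=0, LF[9]=C('$')+0=0+0=0

Answer: 8 9 3 4 1 7 5 2 6 0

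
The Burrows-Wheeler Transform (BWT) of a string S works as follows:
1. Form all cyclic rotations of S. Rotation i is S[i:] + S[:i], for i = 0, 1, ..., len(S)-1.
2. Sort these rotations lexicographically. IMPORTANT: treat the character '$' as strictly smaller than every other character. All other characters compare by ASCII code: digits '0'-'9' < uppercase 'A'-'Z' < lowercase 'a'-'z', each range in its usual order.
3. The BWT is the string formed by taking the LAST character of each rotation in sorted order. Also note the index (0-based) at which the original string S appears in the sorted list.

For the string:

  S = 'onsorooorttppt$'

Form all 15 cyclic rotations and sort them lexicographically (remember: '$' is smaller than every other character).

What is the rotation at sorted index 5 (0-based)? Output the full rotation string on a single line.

All 15 rotations (rotation i = S[i:]+S[:i]):
  rot[0] = onsorooorttppt$
  rot[1] = nsorooorttppt$o
  rot[2] = sorooorttppt$on
  rot[3] = orooorttppt$ons
  rot[4] = rooorttppt$onso
  rot[5] = ooorttppt$onsor
  rot[6] = oorttppt$onsoro
  rot[7] = orttppt$onsoroo
  rot[8] = rttppt$onsorooo
  rot[9] = ttppt$onsorooor
  rot[10] = tppt$onsorooort
  rot[11] = ppt$onsorooortt
  rot[12] = pt$onsorooorttp
  rot[13] = t$onsorooorttpp
  rot[14] = $onsorooorttppt
Sorted (with $ < everything):
  sorted[0] = $onsorooorttppt
  sorted[1] = nsorooorttppt$o
  sorted[2] = onsorooorttppt$
  sorted[3] = ooorttppt$onsor
  sorted[4] = oorttppt$onsoro
  sorted[5] = orooorttppt$ons
  sorted[6] = orttppt$onsoroo
  sorted[7] = ppt$onsorooortt
  sorted[8] = pt$onsorooorttp
  sorted[9] = rooorttppt$onso
  sorted[10] = rttppt$onsorooo
  sorted[11] = sorooorttppt$on
  sorted[12] = t$onsorooorttpp
  sorted[13] = tppt$onsorooort
  sorted[14] = ttppt$onsorooor
sorted[5] = orooorttppt$ons

Answer: orooorttppt$ons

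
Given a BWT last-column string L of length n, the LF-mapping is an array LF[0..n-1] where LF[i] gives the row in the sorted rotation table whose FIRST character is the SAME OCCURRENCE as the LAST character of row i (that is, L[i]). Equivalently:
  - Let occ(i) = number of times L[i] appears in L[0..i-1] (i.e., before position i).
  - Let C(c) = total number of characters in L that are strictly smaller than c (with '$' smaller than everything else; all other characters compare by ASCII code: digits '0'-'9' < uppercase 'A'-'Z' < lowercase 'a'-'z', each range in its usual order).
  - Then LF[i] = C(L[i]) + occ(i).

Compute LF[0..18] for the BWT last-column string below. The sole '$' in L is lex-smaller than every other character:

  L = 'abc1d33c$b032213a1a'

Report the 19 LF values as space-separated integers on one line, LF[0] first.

Char counts: '$':1, '0':1, '1':3, '2':2, '3':4, 'a':3, 'b':2, 'c':2, 'd':1
C (first-col start): C('$')=0, C('0')=1, C('1')=2, C('2')=5, C('3')=7, C('a')=11, C('b')=14, C('c')=16, C('d')=18
L[0]='a': occ=0, LF[0]=C('a')+0=11+0=11
L[1]='b': occ=0, LF[1]=C('b')+0=14+0=14
L[2]='c': occ=0, LF[2]=C('c')+0=16+0=16
L[3]='1': occ=0, LF[3]=C('1')+0=2+0=2
L[4]='d': occ=0, LF[4]=C('d')+0=18+0=18
L[5]='3': occ=0, LF[5]=C('3')+0=7+0=7
L[6]='3': occ=1, LF[6]=C('3')+1=7+1=8
L[7]='c': occ=1, LF[7]=C('c')+1=16+1=17
L[8]='$': occ=0, LF[8]=C('$')+0=0+0=0
L[9]='b': occ=1, LF[9]=C('b')+1=14+1=15
L[10]='0': occ=0, LF[10]=C('0')+0=1+0=1
L[11]='3': occ=2, LF[11]=C('3')+2=7+2=9
L[12]='2': occ=0, LF[12]=C('2')+0=5+0=5
L[13]='2': occ=1, LF[13]=C('2')+1=5+1=6
L[14]='1': occ=1, LF[14]=C('1')+1=2+1=3
L[15]='3': occ=3, LF[15]=C('3')+3=7+3=10
L[16]='a': occ=1, LF[16]=C('a')+1=11+1=12
L[17]='1': occ=2, LF[17]=C('1')+2=2+2=4
L[18]='a': occ=2, LF[18]=C('a')+2=11+2=13

Answer: 11 14 16 2 18 7 8 17 0 15 1 9 5 6 3 10 12 4 13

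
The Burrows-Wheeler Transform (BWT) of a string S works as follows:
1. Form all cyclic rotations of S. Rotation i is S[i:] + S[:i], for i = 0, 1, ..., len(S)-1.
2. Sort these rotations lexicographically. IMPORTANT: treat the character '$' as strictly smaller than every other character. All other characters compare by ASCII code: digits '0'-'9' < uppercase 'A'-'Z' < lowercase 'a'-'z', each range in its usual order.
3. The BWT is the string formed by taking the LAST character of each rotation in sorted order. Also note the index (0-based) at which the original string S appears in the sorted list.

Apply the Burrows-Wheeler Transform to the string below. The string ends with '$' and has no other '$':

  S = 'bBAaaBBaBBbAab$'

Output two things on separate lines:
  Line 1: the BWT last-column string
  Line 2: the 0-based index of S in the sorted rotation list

Answer: bBbbaaBBaBAAaB$
14

Derivation:
All 15 rotations (rotation i = S[i:]+S[:i]):
  rot[0] = bBAaaBBaBBbAab$
  rot[1] = BAaaBBaBBbAab$b
  rot[2] = AaaBBaBBbAab$bB
  rot[3] = aaBBaBBbAab$bBA
  rot[4] = aBBaBBbAab$bBAa
  rot[5] = BBaBBbAab$bBAaa
  rot[6] = BaBBbAab$bBAaaB
  rot[7] = aBBbAab$bBAaaBB
  rot[8] = BBbAab$bBAaaBBa
  rot[9] = BbAab$bBAaaBBaB
  rot[10] = bAab$bBAaaBBaBB
  rot[11] = Aab$bBAaaBBaBBb
  rot[12] = ab$bBAaaBBaBBbA
  rot[13] = b$bBAaaBBaBBbAa
  rot[14] = $bBAaaBBaBBbAab
Sorted (with $ < everything):
  sorted[0] = $bBAaaBBaBBbAab  (last char: 'b')
  sorted[1] = AaaBBaBBbAab$bB  (last char: 'B')
  sorted[2] = Aab$bBAaaBBaBBb  (last char: 'b')
  sorted[3] = BAaaBBaBBbAab$b  (last char: 'b')
  sorted[4] = BBaBBbAab$bBAaa  (last char: 'a')
  sorted[5] = BBbAab$bBAaaBBa  (last char: 'a')
  sorted[6] = BaBBbAab$bBAaaB  (last char: 'B')
  sorted[7] = BbAab$bBAaaBBaB  (last char: 'B')
  sorted[8] = aBBaBBbAab$bBAa  (last char: 'a')
  sorted[9] = aBBbAab$bBAaaBB  (last char: 'B')
  sorted[10] = aaBBaBBbAab$bBA  (last char: 'A')
  sorted[11] = ab$bBAaaBBaBBbA  (last char: 'A')
  sorted[12] = b$bBAaaBBaBBbAa  (last char: 'a')
  sorted[13] = bAab$bBAaaBBaBB  (last char: 'B')
  sorted[14] = bBAaaBBaBBbAab$  (last char: '$')
Last column: bBbbaaBBaBAAaB$
Original string S is at sorted index 14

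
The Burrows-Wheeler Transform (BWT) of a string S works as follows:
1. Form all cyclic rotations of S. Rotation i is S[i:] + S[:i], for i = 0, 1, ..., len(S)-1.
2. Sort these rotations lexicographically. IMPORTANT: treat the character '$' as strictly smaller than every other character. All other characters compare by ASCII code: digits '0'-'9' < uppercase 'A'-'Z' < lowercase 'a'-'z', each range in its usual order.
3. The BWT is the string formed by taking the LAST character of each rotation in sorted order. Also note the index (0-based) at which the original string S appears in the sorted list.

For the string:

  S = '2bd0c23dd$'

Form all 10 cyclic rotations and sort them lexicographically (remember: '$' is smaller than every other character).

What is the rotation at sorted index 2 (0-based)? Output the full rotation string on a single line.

Answer: 23dd$2bd0c

Derivation:
All 10 rotations (rotation i = S[i:]+S[:i]):
  rot[0] = 2bd0c23dd$
  rot[1] = bd0c23dd$2
  rot[2] = d0c23dd$2b
  rot[3] = 0c23dd$2bd
  rot[4] = c23dd$2bd0
  rot[5] = 23dd$2bd0c
  rot[6] = 3dd$2bd0c2
  rot[7] = dd$2bd0c23
  rot[8] = d$2bd0c23d
  rot[9] = $2bd0c23dd
Sorted (with $ < everything):
  sorted[0] = $2bd0c23dd
  sorted[1] = 0c23dd$2bd
  sorted[2] = 23dd$2bd0c
  sorted[3] = 2bd0c23dd$
  sorted[4] = 3dd$2bd0c2
  sorted[5] = bd0c23dd$2
  sorted[6] = c23dd$2bd0
  sorted[7] = d$2bd0c23d
  sorted[8] = d0c23dd$2b
  sorted[9] = dd$2bd0c23
sorted[2] = 23dd$2bd0c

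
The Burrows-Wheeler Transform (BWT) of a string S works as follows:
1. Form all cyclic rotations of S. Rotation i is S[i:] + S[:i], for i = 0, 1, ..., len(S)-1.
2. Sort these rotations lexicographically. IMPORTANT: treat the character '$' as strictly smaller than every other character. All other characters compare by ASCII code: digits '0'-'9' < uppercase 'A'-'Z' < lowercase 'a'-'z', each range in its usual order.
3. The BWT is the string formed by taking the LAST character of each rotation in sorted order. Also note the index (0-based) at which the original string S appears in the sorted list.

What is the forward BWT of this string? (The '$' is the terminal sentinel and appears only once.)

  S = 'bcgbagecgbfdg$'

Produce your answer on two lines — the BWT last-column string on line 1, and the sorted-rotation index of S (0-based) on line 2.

All 14 rotations (rotation i = S[i:]+S[:i]):
  rot[0] = bcgbagecgbfdg$
  rot[1] = cgbagecgbfdg$b
  rot[2] = gbagecgbfdg$bc
  rot[3] = bagecgbfdg$bcg
  rot[4] = agecgbfdg$bcgb
  rot[5] = gecgbfdg$bcgba
  rot[6] = ecgbfdg$bcgbag
  rot[7] = cgbfdg$bcgbage
  rot[8] = gbfdg$bcgbagec
  rot[9] = bfdg$bcgbagecg
  rot[10] = fdg$bcgbagecgb
  rot[11] = dg$bcgbagecgbf
  rot[12] = g$bcgbagecgbfd
  rot[13] = $bcgbagecgbfdg
Sorted (with $ < everything):
  sorted[0] = $bcgbagecgbfdg  (last char: 'g')
  sorted[1] = agecgbfdg$bcgb  (last char: 'b')
  sorted[2] = bagecgbfdg$bcg  (last char: 'g')
  sorted[3] = bcgbagecgbfdg$  (last char: '$')
  sorted[4] = bfdg$bcgbagecg  (last char: 'g')
  sorted[5] = cgbagecgbfdg$b  (last char: 'b')
  sorted[6] = cgbfdg$bcgbage  (last char: 'e')
  sorted[7] = dg$bcgbagecgbf  (last char: 'f')
  sorted[8] = ecgbfdg$bcgbag  (last char: 'g')
  sorted[9] = fdg$bcgbagecgb  (last char: 'b')
  sorted[10] = g$bcgbagecgbfd  (last char: 'd')
  sorted[11] = gbagecgbfdg$bc  (last char: 'c')
  sorted[12] = gbfdg$bcgbagec  (last char: 'c')
  sorted[13] = gecgbfdg$bcgba  (last char: 'a')
Last column: gbg$gbefgbdcca
Original string S is at sorted index 3

Answer: gbg$gbefgbdcca
3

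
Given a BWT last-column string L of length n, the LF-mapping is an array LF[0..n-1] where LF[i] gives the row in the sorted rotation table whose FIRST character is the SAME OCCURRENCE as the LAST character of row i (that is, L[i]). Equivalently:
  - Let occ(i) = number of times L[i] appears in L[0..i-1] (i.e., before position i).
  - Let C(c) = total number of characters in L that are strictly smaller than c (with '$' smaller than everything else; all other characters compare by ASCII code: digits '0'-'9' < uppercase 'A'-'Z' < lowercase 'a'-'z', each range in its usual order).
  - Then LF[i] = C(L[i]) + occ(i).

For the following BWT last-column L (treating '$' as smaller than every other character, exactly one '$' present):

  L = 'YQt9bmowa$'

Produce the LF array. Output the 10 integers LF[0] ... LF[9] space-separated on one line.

Char counts: '$':1, '9':1, 'Q':1, 'Y':1, 'a':1, 'b':1, 'm':1, 'o':1, 't':1, 'w':1
C (first-col start): C('$')=0, C('9')=1, C('Q')=2, C('Y')=3, C('a')=4, C('b')=5, C('m')=6, C('o')=7, C('t')=8, C('w')=9
L[0]='Y': occ=0, LF[0]=C('Y')+0=3+0=3
L[1]='Q': occ=0, LF[1]=C('Q')+0=2+0=2
L[2]='t': occ=0, LF[2]=C('t')+0=8+0=8
L[3]='9': occ=0, LF[3]=C('9')+0=1+0=1
L[4]='b': occ=0, LF[4]=C('b')+0=5+0=5
L[5]='m': occ=0, LF[5]=C('m')+0=6+0=6
L[6]='o': occ=0, LF[6]=C('o')+0=7+0=7
L[7]='w': occ=0, LF[7]=C('w')+0=9+0=9
L[8]='a': occ=0, LF[8]=C('a')+0=4+0=4
L[9]='$': occ=0, LF[9]=C('$')+0=0+0=0

Answer: 3 2 8 1 5 6 7 9 4 0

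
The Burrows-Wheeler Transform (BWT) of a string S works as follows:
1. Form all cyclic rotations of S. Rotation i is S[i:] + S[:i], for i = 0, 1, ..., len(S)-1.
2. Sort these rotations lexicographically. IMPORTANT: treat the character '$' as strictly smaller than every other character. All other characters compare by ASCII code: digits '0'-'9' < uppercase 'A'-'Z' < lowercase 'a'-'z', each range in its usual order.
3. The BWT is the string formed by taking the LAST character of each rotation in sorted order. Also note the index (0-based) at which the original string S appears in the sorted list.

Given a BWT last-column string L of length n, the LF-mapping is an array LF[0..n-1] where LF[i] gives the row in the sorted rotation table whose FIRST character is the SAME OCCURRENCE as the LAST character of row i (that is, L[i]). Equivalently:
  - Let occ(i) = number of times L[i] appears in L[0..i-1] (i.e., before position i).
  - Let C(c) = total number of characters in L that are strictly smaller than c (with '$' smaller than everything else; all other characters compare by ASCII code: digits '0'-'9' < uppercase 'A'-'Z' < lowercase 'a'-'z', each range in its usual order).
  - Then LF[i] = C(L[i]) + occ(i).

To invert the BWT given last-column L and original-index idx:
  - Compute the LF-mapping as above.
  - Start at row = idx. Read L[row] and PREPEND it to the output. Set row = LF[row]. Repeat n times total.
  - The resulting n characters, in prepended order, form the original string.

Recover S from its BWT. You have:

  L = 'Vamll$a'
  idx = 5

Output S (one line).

Answer: llamaV$

Derivation:
LF mapping: 1 2 6 4 5 0 3
Walk LF starting at row 5, prepending L[row]:
  step 1: row=5, L[5]='$', prepend. Next row=LF[5]=0
  step 2: row=0, L[0]='V', prepend. Next row=LF[0]=1
  step 3: row=1, L[1]='a', prepend. Next row=LF[1]=2
  step 4: row=2, L[2]='m', prepend. Next row=LF[2]=6
  step 5: row=6, L[6]='a', prepend. Next row=LF[6]=3
  step 6: row=3, L[3]='l', prepend. Next row=LF[3]=4
  step 7: row=4, L[4]='l', prepend. Next row=LF[4]=5
Reversed output: llamaV$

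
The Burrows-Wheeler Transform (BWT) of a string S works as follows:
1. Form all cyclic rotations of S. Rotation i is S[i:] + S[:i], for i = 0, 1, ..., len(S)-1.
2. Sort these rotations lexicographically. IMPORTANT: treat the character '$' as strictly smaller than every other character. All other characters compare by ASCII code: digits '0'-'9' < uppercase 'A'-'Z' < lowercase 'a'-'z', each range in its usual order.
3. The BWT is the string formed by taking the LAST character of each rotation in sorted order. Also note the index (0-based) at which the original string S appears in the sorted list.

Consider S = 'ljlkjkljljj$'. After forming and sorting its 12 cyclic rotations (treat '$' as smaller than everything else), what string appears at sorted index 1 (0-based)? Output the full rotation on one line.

Answer: j$ljlkjkljlj

Derivation:
All 12 rotations (rotation i = S[i:]+S[:i]):
  rot[0] = ljlkjkljljj$
  rot[1] = jlkjkljljj$l
  rot[2] = lkjkljljj$lj
  rot[3] = kjkljljj$ljl
  rot[4] = jkljljj$ljlk
  rot[5] = kljljj$ljlkj
  rot[6] = ljljj$ljlkjk
  rot[7] = jljj$ljlkjkl
  rot[8] = ljj$ljlkjklj
  rot[9] = jj$ljlkjkljl
  rot[10] = j$ljlkjkljlj
  rot[11] = $ljlkjkljljj
Sorted (with $ < everything):
  sorted[0] = $ljlkjkljljj
  sorted[1] = j$ljlkjkljlj
  sorted[2] = jj$ljlkjkljl
  sorted[3] = jkljljj$ljlk
  sorted[4] = jljj$ljlkjkl
  sorted[5] = jlkjkljljj$l
  sorted[6] = kjkljljj$ljl
  sorted[7] = kljljj$ljlkj
  sorted[8] = ljj$ljlkjklj
  sorted[9] = ljljj$ljlkjk
  sorted[10] = ljlkjkljljj$
  sorted[11] = lkjkljljj$lj
sorted[1] = j$ljlkjkljlj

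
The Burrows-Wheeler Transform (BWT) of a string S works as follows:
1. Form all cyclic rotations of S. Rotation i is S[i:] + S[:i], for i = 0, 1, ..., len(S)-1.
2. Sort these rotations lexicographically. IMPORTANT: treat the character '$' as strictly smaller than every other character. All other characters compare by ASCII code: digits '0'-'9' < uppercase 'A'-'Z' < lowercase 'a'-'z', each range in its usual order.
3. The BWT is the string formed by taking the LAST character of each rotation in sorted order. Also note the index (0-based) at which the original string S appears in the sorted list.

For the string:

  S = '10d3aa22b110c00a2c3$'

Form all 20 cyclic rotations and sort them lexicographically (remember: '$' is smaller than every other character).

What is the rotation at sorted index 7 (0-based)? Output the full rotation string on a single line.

Answer: 110c00a2c3$10d3aa22b

Derivation:
All 20 rotations (rotation i = S[i:]+S[:i]):
  rot[0] = 10d3aa22b110c00a2c3$
  rot[1] = 0d3aa22b110c00a2c3$1
  rot[2] = d3aa22b110c00a2c3$10
  rot[3] = 3aa22b110c00a2c3$10d
  rot[4] = aa22b110c00a2c3$10d3
  rot[5] = a22b110c00a2c3$10d3a
  rot[6] = 22b110c00a2c3$10d3aa
  rot[7] = 2b110c00a2c3$10d3aa2
  rot[8] = b110c00a2c3$10d3aa22
  rot[9] = 110c00a2c3$10d3aa22b
  rot[10] = 10c00a2c3$10d3aa22b1
  rot[11] = 0c00a2c3$10d3aa22b11
  rot[12] = c00a2c3$10d3aa22b110
  rot[13] = 00a2c3$10d3aa22b110c
  rot[14] = 0a2c3$10d3aa22b110c0
  rot[15] = a2c3$10d3aa22b110c00
  rot[16] = 2c3$10d3aa22b110c00a
  rot[17] = c3$10d3aa22b110c00a2
  rot[18] = 3$10d3aa22b110c00a2c
  rot[19] = $10d3aa22b110c00a2c3
Sorted (with $ < everything):
  sorted[0] = $10d3aa22b110c00a2c3
  sorted[1] = 00a2c3$10d3aa22b110c
  sorted[2] = 0a2c3$10d3aa22b110c0
  sorted[3] = 0c00a2c3$10d3aa22b11
  sorted[4] = 0d3aa22b110c00a2c3$1
  sorted[5] = 10c00a2c3$10d3aa22b1
  sorted[6] = 10d3aa22b110c00a2c3$
  sorted[7] = 110c00a2c3$10d3aa22b
  sorted[8] = 22b110c00a2c3$10d3aa
  sorted[9] = 2b110c00a2c3$10d3aa2
  sorted[10] = 2c3$10d3aa22b110c00a
  sorted[11] = 3$10d3aa22b110c00a2c
  sorted[12] = 3aa22b110c00a2c3$10d
  sorted[13] = a22b110c00a2c3$10d3a
  sorted[14] = a2c3$10d3aa22b110c00
  sorted[15] = aa22b110c00a2c3$10d3
  sorted[16] = b110c00a2c3$10d3aa22
  sorted[17] = c00a2c3$10d3aa22b110
  sorted[18] = c3$10d3aa22b110c00a2
  sorted[19] = d3aa22b110c00a2c3$10
sorted[7] = 110c00a2c3$10d3aa22b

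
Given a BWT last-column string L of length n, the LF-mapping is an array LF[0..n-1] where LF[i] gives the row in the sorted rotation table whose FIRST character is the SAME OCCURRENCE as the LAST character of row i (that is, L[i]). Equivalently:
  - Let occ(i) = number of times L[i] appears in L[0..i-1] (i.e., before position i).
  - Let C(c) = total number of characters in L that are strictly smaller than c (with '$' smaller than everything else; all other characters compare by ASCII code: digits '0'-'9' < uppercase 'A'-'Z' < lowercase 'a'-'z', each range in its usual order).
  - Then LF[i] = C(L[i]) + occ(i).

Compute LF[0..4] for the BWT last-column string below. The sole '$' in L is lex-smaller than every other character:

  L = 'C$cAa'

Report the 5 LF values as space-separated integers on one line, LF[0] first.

Answer: 2 0 4 1 3

Derivation:
Char counts: '$':1, 'A':1, 'C':1, 'a':1, 'c':1
C (first-col start): C('$')=0, C('A')=1, C('C')=2, C('a')=3, C('c')=4
L[0]='C': occ=0, LF[0]=C('C')+0=2+0=2
L[1]='$': occ=0, LF[1]=C('$')+0=0+0=0
L[2]='c': occ=0, LF[2]=C('c')+0=4+0=4
L[3]='A': occ=0, LF[3]=C('A')+0=1+0=1
L[4]='a': occ=0, LF[4]=C('a')+0=3+0=3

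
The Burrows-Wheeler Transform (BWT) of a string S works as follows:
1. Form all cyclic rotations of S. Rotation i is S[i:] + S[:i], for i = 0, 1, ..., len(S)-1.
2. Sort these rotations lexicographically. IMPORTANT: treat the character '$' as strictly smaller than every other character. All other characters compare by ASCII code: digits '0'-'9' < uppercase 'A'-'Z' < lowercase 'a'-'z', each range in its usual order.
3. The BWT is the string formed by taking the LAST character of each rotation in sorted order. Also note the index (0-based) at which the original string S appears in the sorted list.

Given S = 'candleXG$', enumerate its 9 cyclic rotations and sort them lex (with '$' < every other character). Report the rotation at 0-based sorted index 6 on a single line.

Answer: eXG$candl

Derivation:
All 9 rotations (rotation i = S[i:]+S[:i]):
  rot[0] = candleXG$
  rot[1] = andleXG$c
  rot[2] = ndleXG$ca
  rot[3] = dleXG$can
  rot[4] = leXG$cand
  rot[5] = eXG$candl
  rot[6] = XG$candle
  rot[7] = G$candleX
  rot[8] = $candleXG
Sorted (with $ < everything):
  sorted[0] = $candleXG
  sorted[1] = G$candleX
  sorted[2] = XG$candle
  sorted[3] = andleXG$c
  sorted[4] = candleXG$
  sorted[5] = dleXG$can
  sorted[6] = eXG$candl
  sorted[7] = leXG$cand
  sorted[8] = ndleXG$ca
sorted[6] = eXG$candl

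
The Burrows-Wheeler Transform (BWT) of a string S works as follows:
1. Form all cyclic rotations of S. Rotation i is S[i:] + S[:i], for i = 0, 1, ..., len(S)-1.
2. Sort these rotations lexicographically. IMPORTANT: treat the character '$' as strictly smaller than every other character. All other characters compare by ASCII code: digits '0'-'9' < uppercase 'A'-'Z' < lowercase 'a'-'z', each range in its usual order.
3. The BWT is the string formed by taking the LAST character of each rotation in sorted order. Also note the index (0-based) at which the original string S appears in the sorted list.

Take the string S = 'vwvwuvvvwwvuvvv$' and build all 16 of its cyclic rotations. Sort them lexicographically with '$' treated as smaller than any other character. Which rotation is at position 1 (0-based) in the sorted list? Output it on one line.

Answer: uvvv$vwvwuvvvwwv

Derivation:
All 16 rotations (rotation i = S[i:]+S[:i]):
  rot[0] = vwvwuvvvwwvuvvv$
  rot[1] = wvwuvvvwwvuvvv$v
  rot[2] = vwuvvvwwvuvvv$vw
  rot[3] = wuvvvwwvuvvv$vwv
  rot[4] = uvvvwwvuvvv$vwvw
  rot[5] = vvvwwvuvvv$vwvwu
  rot[6] = vvwwvuvvv$vwvwuv
  rot[7] = vwwvuvvv$vwvwuvv
  rot[8] = wwvuvvv$vwvwuvvv
  rot[9] = wvuvvv$vwvwuvvvw
  rot[10] = vuvvv$vwvwuvvvww
  rot[11] = uvvv$vwvwuvvvwwv
  rot[12] = vvv$vwvwuvvvwwvu
  rot[13] = vv$vwvwuvvvwwvuv
  rot[14] = v$vwvwuvvvwwvuvv
  rot[15] = $vwvwuvvvwwvuvvv
Sorted (with $ < everything):
  sorted[0] = $vwvwuvvvwwvuvvv
  sorted[1] = uvvv$vwvwuvvvwwv
  sorted[2] = uvvvwwvuvvv$vwvw
  sorted[3] = v$vwvwuvvvwwvuvv
  sorted[4] = vuvvv$vwvwuvvvww
  sorted[5] = vv$vwvwuvvvwwvuv
  sorted[6] = vvv$vwvwuvvvwwvu
  sorted[7] = vvvwwvuvvv$vwvwu
  sorted[8] = vvwwvuvvv$vwvwuv
  sorted[9] = vwuvvvwwvuvvv$vw
  sorted[10] = vwvwuvvvwwvuvvv$
  sorted[11] = vwwvuvvv$vwvwuvv
  sorted[12] = wuvvvwwvuvvv$vwv
  sorted[13] = wvuvvv$vwvwuvvvw
  sorted[14] = wvwuvvvwwvuvvv$v
  sorted[15] = wwvuvvv$vwvwuvvv
sorted[1] = uvvv$vwvwuvvvwwv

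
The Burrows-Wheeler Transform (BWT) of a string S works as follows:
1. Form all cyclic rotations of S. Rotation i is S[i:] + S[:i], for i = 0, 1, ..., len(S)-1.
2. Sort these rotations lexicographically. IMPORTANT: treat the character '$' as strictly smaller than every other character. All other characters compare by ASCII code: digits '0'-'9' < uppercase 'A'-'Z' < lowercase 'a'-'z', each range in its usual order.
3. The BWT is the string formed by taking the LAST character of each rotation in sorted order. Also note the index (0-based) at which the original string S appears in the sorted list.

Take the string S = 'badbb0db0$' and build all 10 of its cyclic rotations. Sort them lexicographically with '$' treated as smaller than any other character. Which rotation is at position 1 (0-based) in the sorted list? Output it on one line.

Answer: 0$badbb0db

Derivation:
All 10 rotations (rotation i = S[i:]+S[:i]):
  rot[0] = badbb0db0$
  rot[1] = adbb0db0$b
  rot[2] = dbb0db0$ba
  rot[3] = bb0db0$bad
  rot[4] = b0db0$badb
  rot[5] = 0db0$badbb
  rot[6] = db0$badbb0
  rot[7] = b0$badbb0d
  rot[8] = 0$badbb0db
  rot[9] = $badbb0db0
Sorted (with $ < everything):
  sorted[0] = $badbb0db0
  sorted[1] = 0$badbb0db
  sorted[2] = 0db0$badbb
  sorted[3] = adbb0db0$b
  sorted[4] = b0$badbb0d
  sorted[5] = b0db0$badb
  sorted[6] = badbb0db0$
  sorted[7] = bb0db0$bad
  sorted[8] = db0$badbb0
  sorted[9] = dbb0db0$ba
sorted[1] = 0$badbb0db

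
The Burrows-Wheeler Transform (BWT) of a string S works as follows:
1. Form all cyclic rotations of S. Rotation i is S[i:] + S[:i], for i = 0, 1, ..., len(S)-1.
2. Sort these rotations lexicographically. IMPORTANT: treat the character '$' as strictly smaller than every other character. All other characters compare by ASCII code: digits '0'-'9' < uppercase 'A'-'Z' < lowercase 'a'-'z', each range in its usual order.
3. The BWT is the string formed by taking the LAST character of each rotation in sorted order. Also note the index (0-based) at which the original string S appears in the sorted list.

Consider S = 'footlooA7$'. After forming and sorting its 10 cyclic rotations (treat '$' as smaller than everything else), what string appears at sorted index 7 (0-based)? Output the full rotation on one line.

Answer: ootlooA7$f

Derivation:
All 10 rotations (rotation i = S[i:]+S[:i]):
  rot[0] = footlooA7$
  rot[1] = ootlooA7$f
  rot[2] = otlooA7$fo
  rot[3] = tlooA7$foo
  rot[4] = looA7$foot
  rot[5] = ooA7$footl
  rot[6] = oA7$footlo
  rot[7] = A7$footloo
  rot[8] = 7$footlooA
  rot[9] = $footlooA7
Sorted (with $ < everything):
  sorted[0] = $footlooA7
  sorted[1] = 7$footlooA
  sorted[2] = A7$footloo
  sorted[3] = footlooA7$
  sorted[4] = looA7$foot
  sorted[5] = oA7$footlo
  sorted[6] = ooA7$footl
  sorted[7] = ootlooA7$f
  sorted[8] = otlooA7$fo
  sorted[9] = tlooA7$foo
sorted[7] = ootlooA7$f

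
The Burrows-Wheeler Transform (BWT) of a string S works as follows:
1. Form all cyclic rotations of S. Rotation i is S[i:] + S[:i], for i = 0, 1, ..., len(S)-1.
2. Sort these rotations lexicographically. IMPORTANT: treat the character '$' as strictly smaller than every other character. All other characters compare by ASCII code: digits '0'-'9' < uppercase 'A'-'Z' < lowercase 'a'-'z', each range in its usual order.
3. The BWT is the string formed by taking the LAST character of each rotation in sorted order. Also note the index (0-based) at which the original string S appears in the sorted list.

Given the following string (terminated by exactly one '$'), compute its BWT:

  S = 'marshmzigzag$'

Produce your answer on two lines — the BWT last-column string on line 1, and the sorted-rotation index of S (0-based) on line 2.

Answer: gzmaisz$hargm
7

Derivation:
All 13 rotations (rotation i = S[i:]+S[:i]):
  rot[0] = marshmzigzag$
  rot[1] = arshmzigzag$m
  rot[2] = rshmzigzag$ma
  rot[3] = shmzigzag$mar
  rot[4] = hmzigzag$mars
  rot[5] = mzigzag$marsh
  rot[6] = zigzag$marshm
  rot[7] = igzag$marshmz
  rot[8] = gzag$marshmzi
  rot[9] = zag$marshmzig
  rot[10] = ag$marshmzigz
  rot[11] = g$marshmzigza
  rot[12] = $marshmzigzag
Sorted (with $ < everything):
  sorted[0] = $marshmzigzag  (last char: 'g')
  sorted[1] = ag$marshmzigz  (last char: 'z')
  sorted[2] = arshmzigzag$m  (last char: 'm')
  sorted[3] = g$marshmzigza  (last char: 'a')
  sorted[4] = gzag$marshmzi  (last char: 'i')
  sorted[5] = hmzigzag$mars  (last char: 's')
  sorted[6] = igzag$marshmz  (last char: 'z')
  sorted[7] = marshmzigzag$  (last char: '$')
  sorted[8] = mzigzag$marsh  (last char: 'h')
  sorted[9] = rshmzigzag$ma  (last char: 'a')
  sorted[10] = shmzigzag$mar  (last char: 'r')
  sorted[11] = zag$marshmzig  (last char: 'g')
  sorted[12] = zigzag$marshm  (last char: 'm')
Last column: gzmaisz$hargm
Original string S is at sorted index 7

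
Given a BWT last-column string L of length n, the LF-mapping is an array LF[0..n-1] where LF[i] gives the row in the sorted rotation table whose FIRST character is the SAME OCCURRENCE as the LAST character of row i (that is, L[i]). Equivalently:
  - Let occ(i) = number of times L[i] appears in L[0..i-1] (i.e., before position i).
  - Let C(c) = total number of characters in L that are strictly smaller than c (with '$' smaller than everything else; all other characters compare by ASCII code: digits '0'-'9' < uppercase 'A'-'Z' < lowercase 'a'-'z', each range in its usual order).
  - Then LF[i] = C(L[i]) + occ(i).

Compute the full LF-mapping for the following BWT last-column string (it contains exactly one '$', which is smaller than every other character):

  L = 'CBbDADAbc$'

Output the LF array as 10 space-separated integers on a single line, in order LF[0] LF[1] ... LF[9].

Answer: 4 3 7 5 1 6 2 8 9 0

Derivation:
Char counts: '$':1, 'A':2, 'B':1, 'C':1, 'D':2, 'b':2, 'c':1
C (first-col start): C('$')=0, C('A')=1, C('B')=3, C('C')=4, C('D')=5, C('b')=7, C('c')=9
L[0]='C': occ=0, LF[0]=C('C')+0=4+0=4
L[1]='B': occ=0, LF[1]=C('B')+0=3+0=3
L[2]='b': occ=0, LF[2]=C('b')+0=7+0=7
L[3]='D': occ=0, LF[3]=C('D')+0=5+0=5
L[4]='A': occ=0, LF[4]=C('A')+0=1+0=1
L[5]='D': occ=1, LF[5]=C('D')+1=5+1=6
L[6]='A': occ=1, LF[6]=C('A')+1=1+1=2
L[7]='b': occ=1, LF[7]=C('b')+1=7+1=8
L[8]='c': occ=0, LF[8]=C('c')+0=9+0=9
L[9]='$': occ=0, LF[9]=C('$')+0=0+0=0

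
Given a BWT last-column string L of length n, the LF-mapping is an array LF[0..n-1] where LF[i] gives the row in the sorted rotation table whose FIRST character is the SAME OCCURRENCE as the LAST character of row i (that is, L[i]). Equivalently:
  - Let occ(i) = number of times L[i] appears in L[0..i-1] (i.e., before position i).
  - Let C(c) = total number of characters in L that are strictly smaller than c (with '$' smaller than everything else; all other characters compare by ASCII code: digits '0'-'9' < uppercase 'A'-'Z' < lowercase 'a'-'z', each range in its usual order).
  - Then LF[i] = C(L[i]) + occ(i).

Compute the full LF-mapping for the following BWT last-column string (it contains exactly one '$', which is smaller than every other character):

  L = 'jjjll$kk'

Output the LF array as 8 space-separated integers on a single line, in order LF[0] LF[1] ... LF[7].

Answer: 1 2 3 6 7 0 4 5

Derivation:
Char counts: '$':1, 'j':3, 'k':2, 'l':2
C (first-col start): C('$')=0, C('j')=1, C('k')=4, C('l')=6
L[0]='j': occ=0, LF[0]=C('j')+0=1+0=1
L[1]='j': occ=1, LF[1]=C('j')+1=1+1=2
L[2]='j': occ=2, LF[2]=C('j')+2=1+2=3
L[3]='l': occ=0, LF[3]=C('l')+0=6+0=6
L[4]='l': occ=1, LF[4]=C('l')+1=6+1=7
L[5]='$': occ=0, LF[5]=C('$')+0=0+0=0
L[6]='k': occ=0, LF[6]=C('k')+0=4+0=4
L[7]='k': occ=1, LF[7]=C('k')+1=4+1=5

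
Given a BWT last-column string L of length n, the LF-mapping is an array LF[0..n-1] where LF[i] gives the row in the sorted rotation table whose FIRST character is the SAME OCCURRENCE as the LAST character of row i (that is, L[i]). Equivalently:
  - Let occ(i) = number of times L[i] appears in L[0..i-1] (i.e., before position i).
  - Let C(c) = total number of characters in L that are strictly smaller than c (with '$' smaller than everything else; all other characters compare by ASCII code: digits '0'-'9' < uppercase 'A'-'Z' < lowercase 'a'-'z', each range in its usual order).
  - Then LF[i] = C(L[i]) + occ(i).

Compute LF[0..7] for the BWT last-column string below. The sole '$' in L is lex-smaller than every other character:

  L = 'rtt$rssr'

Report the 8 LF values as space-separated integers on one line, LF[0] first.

Char counts: '$':1, 'r':3, 's':2, 't':2
C (first-col start): C('$')=0, C('r')=1, C('s')=4, C('t')=6
L[0]='r': occ=0, LF[0]=C('r')+0=1+0=1
L[1]='t': occ=0, LF[1]=C('t')+0=6+0=6
L[2]='t': occ=1, LF[2]=C('t')+1=6+1=7
L[3]='$': occ=0, LF[3]=C('$')+0=0+0=0
L[4]='r': occ=1, LF[4]=C('r')+1=1+1=2
L[5]='s': occ=0, LF[5]=C('s')+0=4+0=4
L[6]='s': occ=1, LF[6]=C('s')+1=4+1=5
L[7]='r': occ=2, LF[7]=C('r')+2=1+2=3

Answer: 1 6 7 0 2 4 5 3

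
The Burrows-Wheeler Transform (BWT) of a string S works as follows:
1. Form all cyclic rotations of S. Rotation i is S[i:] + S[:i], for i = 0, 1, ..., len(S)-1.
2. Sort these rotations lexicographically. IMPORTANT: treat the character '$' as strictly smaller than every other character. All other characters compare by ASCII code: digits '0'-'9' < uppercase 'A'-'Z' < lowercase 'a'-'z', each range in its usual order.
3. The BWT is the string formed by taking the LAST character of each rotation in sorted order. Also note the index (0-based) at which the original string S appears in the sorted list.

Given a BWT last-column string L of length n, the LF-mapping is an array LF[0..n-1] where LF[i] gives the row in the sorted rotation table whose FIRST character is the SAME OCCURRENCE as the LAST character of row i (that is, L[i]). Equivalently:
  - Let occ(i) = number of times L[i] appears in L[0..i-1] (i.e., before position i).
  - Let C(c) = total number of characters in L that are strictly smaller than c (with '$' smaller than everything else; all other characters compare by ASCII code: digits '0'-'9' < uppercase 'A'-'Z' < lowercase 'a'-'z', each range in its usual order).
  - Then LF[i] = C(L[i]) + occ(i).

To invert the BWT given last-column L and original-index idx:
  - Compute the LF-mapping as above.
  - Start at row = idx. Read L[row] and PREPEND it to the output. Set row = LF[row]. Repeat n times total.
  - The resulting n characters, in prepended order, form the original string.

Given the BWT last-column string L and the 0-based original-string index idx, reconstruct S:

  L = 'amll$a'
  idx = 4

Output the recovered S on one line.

LF mapping: 1 5 3 4 0 2
Walk LF starting at row 4, prepending L[row]:
  step 1: row=4, L[4]='$', prepend. Next row=LF[4]=0
  step 2: row=0, L[0]='a', prepend. Next row=LF[0]=1
  step 3: row=1, L[1]='m', prepend. Next row=LF[1]=5
  step 4: row=5, L[5]='a', prepend. Next row=LF[5]=2
  step 5: row=2, L[2]='l', prepend. Next row=LF[2]=3
  step 6: row=3, L[3]='l', prepend. Next row=LF[3]=4
Reversed output: llama$

Answer: llama$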